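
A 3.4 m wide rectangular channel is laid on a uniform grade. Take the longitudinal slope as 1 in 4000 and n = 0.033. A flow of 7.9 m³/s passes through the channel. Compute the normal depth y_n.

y_n = 4.26 m

Manning's equation rearranged: A R^(2/3) = nQ / (1·√S) = 0.033 × 7.9 / (√0.00025) = 16.49.
Trying y = 5.34 m: A R^(2/3) = 21.51 — high.
Trying y = 3.04 m: A R^(2/3) = 10.95 — low.
Trying y = 4.26 m: A R^(2/3) = 16.49 — close enough.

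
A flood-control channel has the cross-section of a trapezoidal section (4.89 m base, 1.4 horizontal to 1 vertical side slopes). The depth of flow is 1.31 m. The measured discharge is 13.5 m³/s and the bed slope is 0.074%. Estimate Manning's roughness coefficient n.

With bottom width b = 4.89 m and side slope z = 1.4: A = (b + zy)y = (4.89 + 1.4×1.31)×1.31 = 8.808 m²; P = b + 2y√(1+z²) = 4.89 + 2×1.31×1.72 = 9.398 m.
Hydraulic radius R = A/P = 8.808/9.398 = 0.9373 m.
Rearranging Manning's equation: n = (1/Q) A R^(2/3) S^(1/2) = (1/13.5) × 8.808 × 0.9373^(2/3) × √0.00074 = 0.017.

n = 0.017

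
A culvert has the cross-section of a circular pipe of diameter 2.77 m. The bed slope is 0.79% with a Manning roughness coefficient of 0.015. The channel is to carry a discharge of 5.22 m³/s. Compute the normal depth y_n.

Manning's equation rearranged: A R^(2/3) = nQ / (1·√S) = 0.015 × 5.22 / (√0.0079) = 0.8809.
Try y = 0.971 m: A R^(2/3) = 1.244 — too large.
Try y = 0.679 m: A R^(2/3) = 0.6214 — too small.
Try y = 0.811 m: A R^(2/3) = 0.8811 — close enough.

y_n = 0.811 m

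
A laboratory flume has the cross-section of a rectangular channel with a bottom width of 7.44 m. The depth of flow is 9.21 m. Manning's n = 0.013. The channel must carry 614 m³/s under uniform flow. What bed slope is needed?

Flow area A = b·y = 7.44 × 9.21 = 68.52 m². Wetted perimeter P = b + 2y = 7.44 + 2×9.21 = 25.86 m.
Hydraulic radius R = A/P = 68.52/25.86 = 2.65 m.
From Manning's equation, S = [nQ / (1 A R^(2/3))]² = [0.013 × 614 / (1 × 68.52 × 2.65^(2/3))]² = 0.0037.

S = 0.0037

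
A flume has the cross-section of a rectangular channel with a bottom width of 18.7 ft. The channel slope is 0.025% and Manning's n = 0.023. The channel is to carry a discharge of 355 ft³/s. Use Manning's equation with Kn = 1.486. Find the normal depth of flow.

Manning's equation rearranged: A R^(2/3) = nQ / (1.486·√S) = 0.023 × 355 / (1.486 × √0.00025) = 347.5.
At y = 9.15 ft: A R^(2/3) = 474.9 — over.
At y = 5.29 ft: A R^(2/3) = 222.7 — short.
At y = 7.27 ft: A R^(2/3) = 347.7 — close enough.

y_n = 7.27 ft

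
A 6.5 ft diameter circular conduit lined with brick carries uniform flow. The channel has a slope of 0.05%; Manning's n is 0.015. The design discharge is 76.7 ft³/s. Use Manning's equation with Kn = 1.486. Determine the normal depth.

y_n = 4.22 ft

Manning's equation rearranged: A R^(2/3) = nQ / (1.486·√S) = 0.015 × 76.7 / (1.486 × √0.0005) = 34.62.
At y = 5.11 ft: A R^(2/3) = 44.05 — high.
At y = 4.22 ft: A R^(2/3) = 34.63 — matches.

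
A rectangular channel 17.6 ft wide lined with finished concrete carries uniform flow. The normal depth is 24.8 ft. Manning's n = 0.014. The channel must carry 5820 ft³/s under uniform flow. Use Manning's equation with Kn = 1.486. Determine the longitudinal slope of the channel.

S = 0.0013

Flow area A = b·y = 17.6 × 24.8 = 436.5 ft². Wetted perimeter P = b + 2y = 17.6 + 2×24.8 = 67.2 ft.
Hydraulic radius R = A/P = 436.5/67.2 = 6.495 ft.
From Manning's equation, S = [nQ / (1.486 A R^(2/3))]² = [0.014 × 5820 / (1.486 × 436.5 × 6.495^(2/3))]² = 0.0013.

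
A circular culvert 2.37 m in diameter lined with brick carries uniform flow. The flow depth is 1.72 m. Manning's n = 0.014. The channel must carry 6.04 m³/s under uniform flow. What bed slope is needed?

S = 0.000961

For a circular section of diameter D = 2.37 m at depth y = 1.72 m, the central angle is θ = 2 arccos(1 − 2y/D) = 4.078 rad. Then A = (D²/8)(θ − sin θ) = 3.429 m² and P = Dθ/2 = 4.833 m.
Hydraulic radius R = A/P = 3.429/4.833 = 0.7095 m.
From Manning's equation, S = [nQ / (1 A R^(2/3))]² = [0.014 × 6.04 / (1 × 3.429 × 0.7095^(2/3))]² = 0.000961.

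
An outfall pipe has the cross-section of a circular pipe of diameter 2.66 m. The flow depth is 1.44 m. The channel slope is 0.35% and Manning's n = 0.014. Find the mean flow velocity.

For a circular section of diameter D = 2.66 m at depth y = 1.44 m, the central angle is θ = 2 arccos(1 − 2y/D) = 3.307 rad. Then A = (D²/8)(θ − sin θ) = 3.071 m² and P = Dθ/2 = 4.399 m.
Hydraulic radius R = A/P = 3.071/4.399 = 0.6981 m.
From Manning's equation, V = (1/n) R^(2/3) S^(1/2) = (1/0.014) × 0.6981^(2/3) × 0.0035^(1/2) = 3.33 m/s.

V = 3.33 m/s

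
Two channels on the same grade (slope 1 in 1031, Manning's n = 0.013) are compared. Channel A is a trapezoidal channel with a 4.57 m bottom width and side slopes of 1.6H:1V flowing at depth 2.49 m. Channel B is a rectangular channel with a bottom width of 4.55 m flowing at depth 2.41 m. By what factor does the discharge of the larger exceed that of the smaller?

2.32

Channel A: With bottom width b = 4.57 m and side slope z = 1.6: A = (b + zy)y = (4.57 + 1.6×2.49)×2.49 = 21.3 m²; P = b + 2y√(1+z²) = 4.57 + 2×2.49×1.887 = 13.97 m. Hydraulic radius R = A/P = 21.3/13.97 = 1.525 m. Q_A = (1/0.013)·21.3·1.525^(2/3)·√0.0009699 = 67.61 m³/s.
Channel B: Flow area A = b·y = 4.55 × 2.41 = 10.97 m². Wetted perimeter P = b + 2y = 4.55 + 2×2.41 = 9.37 m. Hydraulic radius R = A/P = 10.97/9.37 = 1.17 m. Q_B = (1/0.013)·10.97·1.17^(2/3)·√0.0009699 = 29.17 m³/s.
The larger discharge is 67.61 m³/s and the smaller is 29.17 m³/s; the ratio is 2.32.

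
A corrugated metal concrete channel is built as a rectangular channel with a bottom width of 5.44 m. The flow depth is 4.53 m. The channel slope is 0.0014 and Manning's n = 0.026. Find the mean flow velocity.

Flow area A = b·y = 5.44 × 4.53 = 24.64 m². Wetted perimeter P = b + 2y = 5.44 + 2×4.53 = 14.5 m.
Hydraulic radius R = A/P = 24.64/14.5 = 1.7 m.
From Manning's equation, V = (1/n) R^(2/3) S^(1/2) = (1/0.026) × 1.7^(2/3) × 0.0014^(1/2) = 2.05 m/s.

V = 2.05 m/s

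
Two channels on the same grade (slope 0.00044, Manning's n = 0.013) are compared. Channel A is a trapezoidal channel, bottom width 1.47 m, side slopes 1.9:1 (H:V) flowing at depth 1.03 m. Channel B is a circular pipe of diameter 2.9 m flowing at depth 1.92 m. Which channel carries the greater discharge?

Channel A: With bottom width b = 1.47 m and side slope z = 1.9: A = (b + zy)y = (1.47 + 1.9×1.03)×1.03 = 3.53 m²; P = b + 2y√(1+z²) = 1.47 + 2×1.03×2.147 = 5.893 m. Hydraulic radius R = A/P = 3.53/5.893 = 0.599 m. Q_A = (1/0.013)·3.53·0.599^(2/3)·√0.00044 = 4.047 m³/s.
Channel B: For a circular section of diameter D = 2.9 m at depth y = 1.92 m, the central angle is θ = 2 arccos(1 − 2y/D) = 3.802 rad. Then A = (D²/8)(θ − sin θ) = 4.641 m² and P = Dθ/2 = 5.513 m. Hydraulic radius R = A/P = 4.641/5.513 = 0.842 m. Q_B = (1/0.013)·4.641·0.842^(2/3)·√0.00044 = 6.678 m³/s.
Q_A = 4.047 m³/s vs Q_B = 6.678 m³/s, so channel B carries more.

channel B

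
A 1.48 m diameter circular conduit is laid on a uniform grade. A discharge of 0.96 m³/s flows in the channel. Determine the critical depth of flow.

At critical depth, Q² T / (g A³) = 1, i.e. A³/T = Q²/g = 0.96²/9.81 = 0.09394.
At y = 0.563 m: A³/T = 0.1509 — high.
At y = 0.428 m: A³/T = 0.05229 — low.
At y = 0.498 m: A³/T = 0.09401 — matches.

y_c = 0.498 m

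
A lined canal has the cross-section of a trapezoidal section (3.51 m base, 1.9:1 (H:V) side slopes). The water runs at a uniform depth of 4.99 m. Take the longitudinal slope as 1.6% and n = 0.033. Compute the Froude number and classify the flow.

With bottom width b = 3.51 m and side slope z = 1.9: A = (b + zy)y = (3.51 + 1.9×4.99)×4.99 = 64.83 m²; P = b + 2y√(1+z²) = 3.51 + 2×4.99×2.147 = 24.94 m.
Hydraulic radius R = A/P = 64.83/24.94 = 2.599 m.
V = (1/n) R^(2/3) √S = (1/0.033) × 2.599^(2/3) × √0.016 = 7.247 m/s. Hydraulic depth D_h = A/T = 64.83/22.47 = 2.885 m.
Froude number Fr = V/√(g·D_h) = 7.247/√(9.81×2.885) = 1.36, which is greater than 1, so the flow is supercritical.

supercritical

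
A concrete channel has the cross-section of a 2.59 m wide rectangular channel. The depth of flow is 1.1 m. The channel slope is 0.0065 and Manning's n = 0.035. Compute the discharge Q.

Q = 4.64 m³/s

Flow area A = b·y = 2.59 × 1.1 = 2.849 m². Wetted perimeter P = b + 2y = 2.59 + 2×1.1 = 4.79 m.
Hydraulic radius R = A/P = 2.849/4.79 = 0.5948 m.
Manning's equation: Q = (1/n) A R^(2/3) S^(1/2) = (1/0.035) × 2.849 × 0.5948^(2/3) × 0.0065^(1/2) = 4.64 m³/s.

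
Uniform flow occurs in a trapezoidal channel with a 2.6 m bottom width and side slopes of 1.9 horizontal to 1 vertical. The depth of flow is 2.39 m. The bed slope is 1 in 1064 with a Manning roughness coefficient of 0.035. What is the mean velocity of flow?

With bottom width b = 2.6 m and side slope z = 1.9: A = (b + zy)y = (2.6 + 1.9×2.39)×2.39 = 17.07 m²; P = b + 2y√(1+z²) = 2.6 + 2×2.39×2.147 = 12.86 m.
Hydraulic radius R = A/P = 17.07/12.86 = 1.327 m.
From Manning's equation, V = (1/n) R^(2/3) S^(1/2) = (1/0.035) × 1.327^(2/3) × 0.0009398^(1/2) = 1.06 m/s.

V = 1.06 m/s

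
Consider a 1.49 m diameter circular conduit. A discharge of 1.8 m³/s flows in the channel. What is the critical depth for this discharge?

y_c = 0.689 m

At critical depth, Q² T / (g A³) = 1, i.e. A³/T = Q²/g = 1.8²/9.81 = 0.3303.
Trying y = 0.852 m: A³/T = 0.7426 — over.
Trying y = 0.591 m: A³/T = 0.1832 — short.
Trying y = 0.689 m: A³/T = 0.3299 — close enough.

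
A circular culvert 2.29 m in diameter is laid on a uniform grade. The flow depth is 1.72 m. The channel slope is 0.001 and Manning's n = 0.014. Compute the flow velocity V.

V = 1.77 m/s

For a circular section of diameter D = 2.29 m at depth y = 1.72 m, the central angle is θ = 2 arccos(1 − 2y/D) = 4.194 rad. Then A = (D²/8)(θ − sin θ) = 3.318 m² and P = Dθ/2 = 4.802 m.
Hydraulic radius R = A/P = 3.318/4.802 = 0.6911 m.
From Manning's equation, V = (1/n) R^(2/3) S^(1/2) = (1/0.014) × 0.6911^(2/3) × 0.001^(1/2) = 1.77 m/s.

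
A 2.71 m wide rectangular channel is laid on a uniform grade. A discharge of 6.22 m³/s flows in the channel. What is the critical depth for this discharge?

y_c = 0.813 m

For a rectangular channel, critical depth y_c = (q²/g)^(1/3) where q = Q/b = 6.22/2.71 = 2.295 m²/s.
So y_c = (2.295²/9.81)^(1/3) = 0.813 m.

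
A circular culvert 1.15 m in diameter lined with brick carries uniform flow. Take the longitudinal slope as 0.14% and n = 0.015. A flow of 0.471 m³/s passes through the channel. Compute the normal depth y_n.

Manning's equation rearranged: A R^(2/3) = nQ / (1·√S) = 0.015 × 0.471 / (√0.0014) = 0.1888.
Try y = 0.645 m: A R^(2/3) = 0.2735 — high.
Try y = 0.518 m: A R^(2/3) = 0.1888 — close enough.

y_n = 0.518 m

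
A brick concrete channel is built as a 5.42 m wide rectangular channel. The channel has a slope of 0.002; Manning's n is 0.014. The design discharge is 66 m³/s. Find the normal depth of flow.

Manning's equation rearranged: A R^(2/3) = nQ / (1·√S) = 0.014 × 66 / (√0.002) = 20.66.
Trying y = 2.4 m: A R^(2/3) = 15.28 — too small.
Trying y = 3.5 m: A R^(2/3) = 25.16 — too large.
Trying y = 3.01 m: A R^(2/3) = 20.67 — close enough.

y_n = 3.01 m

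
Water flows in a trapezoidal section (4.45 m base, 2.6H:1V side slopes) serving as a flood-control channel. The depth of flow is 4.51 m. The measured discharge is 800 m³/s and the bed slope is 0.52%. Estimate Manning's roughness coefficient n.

n = 0.012

With bottom width b = 4.45 m and side slope z = 2.6: A = (b + zy)y = (4.45 + 2.6×4.51)×4.51 = 72.95 m²; P = b + 2y√(1+z²) = 4.45 + 2×4.51×2.786 = 29.58 m.
Hydraulic radius R = A/P = 72.95/29.58 = 2.467 m.
Rearranging Manning's equation: n = (1/Q) A R^(2/3) S^(1/2) = (1/800) × 72.95 × 2.467^(2/3) × √0.0052 = 0.012.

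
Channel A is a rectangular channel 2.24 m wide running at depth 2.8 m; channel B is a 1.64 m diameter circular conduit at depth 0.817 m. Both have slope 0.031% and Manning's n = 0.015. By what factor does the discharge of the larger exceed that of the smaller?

9.33

Channel A: Flow area A = b·y = 2.24 × 2.8 = 6.272 m². Wetted perimeter P = b + 2y = 2.24 + 2×2.8 = 7.84 m. Hydraulic radius R = A/P = 6.272/7.84 = 0.8 m. Q_A = (1/0.015)·6.272·0.8^(2/3)·√0.00031 = 6.344 m³/s.
Channel B: For a circular section of diameter D = 1.64 m at depth y = 0.817 m, the central angle is θ = 2 arccos(1 − 2y/D) = 3.134 rad. Then A = (D²/8)(θ − sin θ) = 1.051 m² and P = Dθ/2 = 2.57 m. Hydraulic radius R = A/P = 1.051/2.57 = 0.409 m. Q_B = (1/0.015)·1.051·0.409^(2/3)·√0.00031 = 0.68 m³/s.
The larger discharge is 6.344 m³/s and the smaller is 0.68 m³/s; the ratio is 9.33.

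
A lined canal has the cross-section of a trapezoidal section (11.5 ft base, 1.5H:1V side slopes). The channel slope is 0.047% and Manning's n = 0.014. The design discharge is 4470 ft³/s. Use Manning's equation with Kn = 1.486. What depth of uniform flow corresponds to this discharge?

Manning's equation rearranged: A R^(2/3) = nQ / (1.486·√S) = 0.014 × 4470 / (1.486 × √0.00047) = 1943.
Trying y = 12.6 ft: A R^(2/3) = 1365 — too small.
Trying y = 14.8 ft: A R^(2/3) = 1943 — ≈ 1943.

y_n = 14.8 ft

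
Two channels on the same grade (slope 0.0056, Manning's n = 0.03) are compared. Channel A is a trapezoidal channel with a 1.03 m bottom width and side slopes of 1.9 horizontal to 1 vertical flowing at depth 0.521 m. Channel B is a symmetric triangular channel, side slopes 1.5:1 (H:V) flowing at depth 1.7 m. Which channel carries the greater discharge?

Channel A: With bottom width b = 1.03 m and side slope z = 1.9: A = (b + zy)y = (1.03 + 1.9×0.521)×0.521 = 1.052 m²; P = b + 2y√(1+z²) = 1.03 + 2×0.521×2.147 = 3.267 m. Hydraulic radius R = A/P = 1.052/3.267 = 0.3221 m. Q_A = (1/0.03)·1.052·0.3221^(2/3)·√0.0056 = 1.233 m³/s.
Channel B: For a triangular section with side slope z = 1.5: A = zy² = 1.5×1.7² = 4.335 m²; P = 2y√(1+z²) = 2×1.7×1.803 = 6.129 m. Hydraulic radius R = A/P = 4.335/6.129 = 0.7072 m. Q_B = (1/0.03)·4.335·0.7072^(2/3)·√0.0056 = 8.584 m³/s.
Q_A = 1.233 m³/s vs Q_B = 8.584 m³/s, so channel B carries more.

channel B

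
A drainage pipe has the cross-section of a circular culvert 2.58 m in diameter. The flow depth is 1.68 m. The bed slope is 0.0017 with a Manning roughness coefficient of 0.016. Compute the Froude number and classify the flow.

subcritical

For a circular section of diameter D = 2.58 m at depth y = 1.68 m, the central angle is θ = 2 arccos(1 − 2y/D) = 3.756 rad. Then A = (D²/8)(θ − sin θ) = 3.605 m² and P = Dθ/2 = 4.845 m.
Hydraulic radius R = A/P = 3.605/4.845 = 0.744 m.
V = (1/n) R^(2/3) √S = (1/0.016) × 0.744^(2/3) × √0.0017 = 2.116 m/s. Hydraulic depth D_h = A/T = 3.605/2.459 = 1.466 m.
Froude number Fr = V/√(g·D_h) = 2.116/√(9.81×1.466) = 0.558, which is less than 1, so the flow is subcritical.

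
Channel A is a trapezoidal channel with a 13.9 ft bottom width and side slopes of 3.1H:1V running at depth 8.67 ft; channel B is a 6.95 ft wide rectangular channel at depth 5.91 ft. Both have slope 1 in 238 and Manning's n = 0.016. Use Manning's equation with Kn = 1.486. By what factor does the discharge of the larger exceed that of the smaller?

15

Channel A: With bottom width b = 13.9 ft and side slope z = 3.1: A = (b + zy)y = (13.9 + 3.1×8.67)×8.67 = 353.5 ft²; P = b + 2y√(1+z²) = 13.9 + 2×8.67×3.257 = 70.38 ft. Hydraulic radius R = A/P = 353.5/70.38 = 5.023 ft. Q_A = (1.486/0.016)·353.5·5.023^(2/3)·√0.004202 = 6243 ft³/s.
Channel B: Flow area A = b·y = 6.95 × 5.91 = 41.07 ft². Wetted perimeter P = b + 2y = 6.95 + 2×5.91 = 18.77 ft. Hydraulic radius R = A/P = 41.07/18.77 = 2.188 ft. Q_B = (1.486/0.016)·41.07·2.188^(2/3)·√0.004202 = 416.8 ft³/s.
The larger discharge is 6243 ft³/s and the smaller is 416.8 ft³/s; the ratio is 15.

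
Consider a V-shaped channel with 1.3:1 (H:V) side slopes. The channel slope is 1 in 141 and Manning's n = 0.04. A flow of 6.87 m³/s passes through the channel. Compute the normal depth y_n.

y_n = 1.78 m

Manning's equation rearranged: A R^(2/3) = nQ / (1·√S) = 0.04 × 6.87 / (√0.007092) = 3.263.
Trying y = 2.21 m: A R^(2/3) = 5.812 — over.
Trying y = 1.6 m: A R^(2/3) = 2.456 — short.
Trying y = 1.78 m: A R^(2/3) = 3.264 — ≈ 3.263.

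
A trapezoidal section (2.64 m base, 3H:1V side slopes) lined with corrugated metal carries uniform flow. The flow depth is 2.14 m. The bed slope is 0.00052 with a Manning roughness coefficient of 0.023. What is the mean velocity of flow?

V = 1.12 m/s

With bottom width b = 2.64 m and side slope z = 3: A = (b + zy)y = (2.64 + 3×2.14)×2.14 = 19.39 m²; P = b + 2y√(1+z²) = 2.64 + 2×2.14×3.162 = 16.17 m.
Hydraulic radius R = A/P = 19.39/16.17 = 1.199 m.
From Manning's equation, V = (1/n) R^(2/3) S^(1/2) = (1/0.023) × 1.199^(2/3) × 0.00052^(1/2) = 1.12 m/s.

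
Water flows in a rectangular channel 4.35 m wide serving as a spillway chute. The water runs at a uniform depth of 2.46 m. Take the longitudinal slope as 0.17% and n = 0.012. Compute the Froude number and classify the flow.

subcritical

Flow area A = b·y = 4.35 × 2.46 = 10.7 m². Wetted perimeter P = b + 2y = 4.35 + 2×2.46 = 9.27 m.
Hydraulic radius R = A/P = 10.7/9.27 = 1.154 m.
V = (1/n) R^(2/3) √S = (1/0.012) × 1.154^(2/3) × √0.0017 = 3.781 m/s. Hydraulic depth D_h = A/T = 10.7/4.35 = 2.46 m.
Froude number Fr = V/√(g·D_h) = 3.781/√(9.81×2.46) = 0.77, which is less than 1, so the flow is subcritical.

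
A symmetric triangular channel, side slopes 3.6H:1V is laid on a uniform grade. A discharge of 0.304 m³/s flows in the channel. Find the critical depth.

At critical depth, Q² T / (g A³) = 1, i.e. A³/T = Q²/g = 0.304²/9.81 = 0.009421.
At y = 0.329 m: A³/T = 0.02498 — too large.
At y = 0.271 m: A³/T = 0.009472 — matches.

y_c = 0.271 m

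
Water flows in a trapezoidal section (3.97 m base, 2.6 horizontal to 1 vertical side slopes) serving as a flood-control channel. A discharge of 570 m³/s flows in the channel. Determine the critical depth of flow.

At critical depth, Q² T / (g A³) = 1, i.e. A³/T = Q²/g = 570²/9.81 = 33120.
Trying y = 6.41 m: A³/T = 62050 — too large.
Trying y = 4.46 m: A³/T = 12320 — too small.
Trying y = 5.58 m: A³/T = 33230 — ≈ 33120.

y_c = 5.58 m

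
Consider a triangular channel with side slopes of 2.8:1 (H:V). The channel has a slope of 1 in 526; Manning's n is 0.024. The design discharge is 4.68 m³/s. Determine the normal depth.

Manning's equation rearranged: A R^(2/3) = nQ / (1·√S) = 0.024 × 4.68 / (√0.001901) = 2.576.
At y = 1.49 m: A R^(2/3) = 4.908 — too large.
At y = 1.01 m: A R^(2/3) = 1.74 — too small.
At y = 1.17 m: A R^(2/3) = 2.576 — close enough.

y_n = 1.17 m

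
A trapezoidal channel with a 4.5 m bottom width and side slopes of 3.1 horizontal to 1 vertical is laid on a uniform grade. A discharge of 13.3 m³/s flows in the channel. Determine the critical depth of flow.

y_c = 0.795 m

At critical depth, Q² T / (g A³) = 1, i.e. A³/T = Q²/g = 13.3²/9.81 = 18.03.
Try y = 0.639 m: A³/T = 8.394 — too small.
Try y = 1 m: A³/T = 41.03 — too large.
Try y = 0.795 m: A³/T = 18 — ≈ 18.03.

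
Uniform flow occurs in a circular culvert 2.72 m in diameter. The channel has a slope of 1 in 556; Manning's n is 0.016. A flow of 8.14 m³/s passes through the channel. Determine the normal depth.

Manning's equation rearranged: A R^(2/3) = nQ / (1·√S) = 0.016 × 8.14 / (√0.001799) = 3.071.
At y = 1.89 m: A R^(2/3) = 3.726 — high.
At y = 1.65 m: A R^(2/3) = 3.07 — matches.

y_n = 1.65 m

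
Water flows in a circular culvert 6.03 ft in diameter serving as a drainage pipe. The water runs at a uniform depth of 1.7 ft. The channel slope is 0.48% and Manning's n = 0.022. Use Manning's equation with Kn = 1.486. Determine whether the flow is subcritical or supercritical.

subcritical

For a circular section of diameter D = 6.03 ft at depth y = 1.7 ft, the central angle is θ = 2 arccos(1 − 2y/D) = 2.239 rad. Then A = (D²/8)(θ − sin θ) = 6.609 ft² and P = Dθ/2 = 6.75 ft.
Hydraulic radius R = A/P = 6.609/6.75 = 0.979 ft.
V = (1.486/n) R^(2/3) √S = (1.486/0.022) × 0.979^(2/3) × √0.0048 = 4.614 ft/s. Hydraulic depth D_h = A/T = 6.609/5.426 = 1.218 ft.
Froude number Fr = V/√(g·D_h) = 4.614/√(32.2×1.218) = 0.737, which is less than 1, so the flow is subcritical.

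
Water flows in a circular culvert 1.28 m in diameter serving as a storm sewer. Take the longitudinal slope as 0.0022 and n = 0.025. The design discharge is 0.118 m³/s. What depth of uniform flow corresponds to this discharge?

Manning's equation rearranged: A R^(2/3) = nQ / (1·√S) = 0.025 × 0.118 / (√0.0022) = 0.06289.
Trying y = 0.305 m: A R^(2/3) = 0.07496 — too large.
Trying y = 0.242 m: A R^(2/3) = 0.04703 — too small.
Trying y = 0.279 m: A R^(2/3) = 0.06271 — ≈ 0.06289.

y_n = 0.279 m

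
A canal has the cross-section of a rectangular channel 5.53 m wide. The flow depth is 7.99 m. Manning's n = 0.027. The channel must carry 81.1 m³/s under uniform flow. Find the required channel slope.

S = 0.000941

Flow area A = b·y = 5.53 × 7.99 = 44.18 m². Wetted perimeter P = b + 2y = 5.53 + 2×7.99 = 21.51 m.
Hydraulic radius R = A/P = 44.18/21.51 = 2.054 m.
From Manning's equation, S = [nQ / (1 A R^(2/3))]² = [0.027 × 81.1 / (1 × 44.18 × 2.054^(2/3))]² = 0.000941.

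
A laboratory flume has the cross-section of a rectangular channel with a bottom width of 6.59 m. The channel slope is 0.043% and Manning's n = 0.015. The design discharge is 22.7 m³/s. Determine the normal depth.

y_n = 2.11 m

Manning's equation rearranged: A R^(2/3) = nQ / (1·√S) = 0.015 × 22.7 / (√0.00043) = 16.42.
Try y = 2.57 m: A R^(2/3) = 21.64 — high.
Try y = 1.53 m: A R^(2/3) = 10.38 — low.
Try y = 2.11 m: A R^(2/3) = 16.45 — matches.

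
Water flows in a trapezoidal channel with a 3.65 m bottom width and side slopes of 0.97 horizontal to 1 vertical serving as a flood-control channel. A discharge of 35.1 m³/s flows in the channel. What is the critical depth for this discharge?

y_c = 1.79 m

At critical depth, Q² T / (g A³) = 1, i.e. A³/T = Q²/g = 35.1²/9.81 = 125.6.
Trying y = 1.4 m: A³/T = 54.14 — short.
Trying y = 2.18 m: A³/T = 251.9 — over.
Trying y = 1.79 m: A³/T = 125.8 — ≈ 125.6.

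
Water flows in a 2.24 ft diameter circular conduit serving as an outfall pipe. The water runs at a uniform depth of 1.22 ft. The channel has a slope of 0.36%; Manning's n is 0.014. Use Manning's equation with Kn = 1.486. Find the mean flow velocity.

For a circular section of diameter D = 2.24 ft at depth y = 1.22 ft, the central angle is θ = 2 arccos(1 − 2y/D) = 3.32 rad. Then A = (D²/8)(θ − sin θ) = 2.194 ft² and P = Dθ/2 = 3.719 ft.
Hydraulic radius R = A/P = 2.194/3.719 = 0.59 ft.
From Manning's equation, V = (1.486/n) R^(2/3) S^(1/2) = (1.486/0.014) × 0.59^(2/3) × 0.0036^(1/2) = 4.48 ft/s.

V = 4.48 ft/s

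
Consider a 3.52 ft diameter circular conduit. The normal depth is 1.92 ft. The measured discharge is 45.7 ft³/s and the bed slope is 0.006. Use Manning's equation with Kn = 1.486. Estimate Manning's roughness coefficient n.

For a circular section of diameter D = 3.52 ft at depth y = 1.92 ft, the central angle is θ = 2 arccos(1 − 2y/D) = 3.324 rad. Then A = (D²/8)(θ − sin θ) = 5.428 ft² and P = Dθ/2 = 5.85 ft.
Hydraulic radius R = A/P = 5.428/5.85 = 0.9279 ft.
Rearranging Manning's equation: n = (1.486/Q) A R^(2/3) S^(1/2) = (1.486/45.7) × 5.428 × 0.9279^(2/3) × √0.006 = 0.013.

n = 0.013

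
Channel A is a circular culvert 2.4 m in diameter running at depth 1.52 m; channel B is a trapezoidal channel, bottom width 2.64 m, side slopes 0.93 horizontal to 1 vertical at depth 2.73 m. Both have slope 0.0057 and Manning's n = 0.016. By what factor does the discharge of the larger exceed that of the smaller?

Channel A: For a circular section of diameter D = 2.4 m at depth y = 1.52 m, the central angle is θ = 2 arccos(1 − 2y/D) = 3.681 rad. Then A = (D²/8)(θ − sin θ) = 3.021 m² and P = Dθ/2 = 4.418 m. Hydraulic radius R = A/P = 3.021/4.418 = 0.6838 m. Q_A = (1/0.016)·3.021·0.6838^(2/3)·√0.0057 = 11.06 m³/s.
Channel B: With bottom width b = 2.64 m and side slope z = 0.93: A = (b + zy)y = (2.64 + 0.93×2.73)×2.73 = 14.14 m²; P = b + 2y√(1+z²) = 2.64 + 2×2.73×1.366 = 10.1 m. Hydraulic radius R = A/P = 14.14/10.1 = 1.4 m. Q_B = (1/0.016)·14.14·1.4^(2/3)·√0.0057 = 83.5 m³/s.
The larger discharge is 83.5 m³/s and the smaller is 11.06 m³/s; the ratio is 7.55.

7.55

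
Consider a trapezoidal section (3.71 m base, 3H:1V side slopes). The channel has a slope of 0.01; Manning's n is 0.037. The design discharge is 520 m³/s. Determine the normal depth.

y_n = 5.15 m

Manning's equation rearranged: A R^(2/3) = nQ / (1·√S) = 0.037 × 520 / (√0.01) = 192.4.
Try y = 6 m: A R^(2/3) = 278.5 — too large.
Try y = 4.28 m: A R^(2/3) = 123.5 — too small.
Try y = 5.15 m: A R^(2/3) = 192.3 — matches.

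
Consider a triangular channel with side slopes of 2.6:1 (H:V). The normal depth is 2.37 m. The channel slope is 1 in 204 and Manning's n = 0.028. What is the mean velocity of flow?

For a triangular section with side slope z = 2.6: A = zy² = 2.6×2.37² = 14.6 m²; P = 2y√(1+z²) = 2×2.37×2.786 = 13.2 m.
Hydraulic radius R = A/P = 14.6/13.2 = 1.106 m.
From Manning's equation, V = (1/n) R^(2/3) S^(1/2) = (1/0.028) × 1.106^(2/3) × 0.004902^(1/2) = 2.67 m/s.

V = 2.67 m/s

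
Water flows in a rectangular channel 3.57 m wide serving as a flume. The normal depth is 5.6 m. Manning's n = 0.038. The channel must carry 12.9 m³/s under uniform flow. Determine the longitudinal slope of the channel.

S = 0.000402

Flow area A = b·y = 3.57 × 5.6 = 19.99 m². Wetted perimeter P = b + 2y = 3.57 + 2×5.6 = 14.77 m.
Hydraulic radius R = A/P = 19.99/14.77 = 1.354 m.
From Manning's equation, S = [nQ / (1 A R^(2/3))]² = [0.038 × 12.9 / (1 × 19.99 × 1.354^(2/3))]² = 0.000402.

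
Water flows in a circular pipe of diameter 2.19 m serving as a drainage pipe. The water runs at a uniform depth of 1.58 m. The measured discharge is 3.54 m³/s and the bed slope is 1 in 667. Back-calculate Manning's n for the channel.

n = 0.024

For a circular section of diameter D = 2.19 m at depth y = 1.58 m, the central angle is θ = 2 arccos(1 − 2y/D) = 4.059 rad. Then A = (D²/8)(θ − sin θ) = 2.91 m² and P = Dθ/2 = 4.445 m.
Hydraulic radius R = A/P = 2.91/4.445 = 0.6546 m.
Rearranging Manning's equation: n = (1/Q) A R^(2/3) S^(1/2) = (1/3.54) × 2.91 × 0.6546^(2/3) × √0.001499 = 0.024.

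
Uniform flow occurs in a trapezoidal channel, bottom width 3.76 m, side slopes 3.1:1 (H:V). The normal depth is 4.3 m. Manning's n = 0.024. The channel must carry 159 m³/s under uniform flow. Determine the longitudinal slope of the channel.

With bottom width b = 3.76 m and side slope z = 3.1: A = (b + zy)y = (3.76 + 3.1×4.3)×4.3 = 73.49 m²; P = b + 2y√(1+z²) = 3.76 + 2×4.3×3.257 = 31.77 m.
Hydraulic radius R = A/P = 73.49/31.77 = 2.313 m.
From Manning's equation, S = [nQ / (1 A R^(2/3))]² = [0.024 × 159 / (1 × 73.49 × 2.313^(2/3))]² = 0.000882.

S = 0.000882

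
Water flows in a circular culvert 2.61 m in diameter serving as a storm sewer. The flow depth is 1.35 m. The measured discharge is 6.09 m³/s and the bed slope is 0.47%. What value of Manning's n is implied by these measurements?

For a circular section of diameter D = 2.61 m at depth y = 1.35 m, the central angle is θ = 2 arccos(1 − 2y/D) = 3.211 rad. Then A = (D²/8)(θ − sin θ) = 2.793 m² and P = Dθ/2 = 4.19 m.
Hydraulic radius R = A/P = 2.793/4.19 = 0.6665 m.
Rearranging Manning's equation: n = (1/Q) A R^(2/3) S^(1/2) = (1/6.09) × 2.793 × 0.6665^(2/3) × √0.0047 = 0.024.

n = 0.024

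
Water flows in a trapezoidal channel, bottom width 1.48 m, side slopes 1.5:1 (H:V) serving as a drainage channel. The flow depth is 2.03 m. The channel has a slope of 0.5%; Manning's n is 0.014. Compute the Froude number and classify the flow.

supercritical

With bottom width b = 1.48 m and side slope z = 1.5: A = (b + zy)y = (1.48 + 1.5×2.03)×2.03 = 9.186 m²; P = b + 2y√(1+z²) = 1.48 + 2×2.03×1.803 = 8.799 m.
Hydraulic radius R = A/P = 9.186/8.799 = 1.044 m.
V = (1/n) R^(2/3) √S = (1/0.014) × 1.044^(2/3) × √0.005 = 5.198 m/s. Hydraulic depth D_h = A/T = 9.186/7.57 = 1.213 m.
Froude number Fr = V/√(g·D_h) = 5.198/√(9.81×1.213) = 1.51, which is greater than 1, so the flow is supercritical.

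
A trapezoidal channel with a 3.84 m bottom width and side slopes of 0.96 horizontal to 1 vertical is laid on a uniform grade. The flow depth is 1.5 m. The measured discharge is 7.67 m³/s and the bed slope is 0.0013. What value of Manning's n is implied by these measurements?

n = 0.037

With bottom width b = 3.84 m and side slope z = 0.96: A = (b + zy)y = (3.84 + 0.96×1.5)×1.5 = 7.92 m²; P = b + 2y√(1+z²) = 3.84 + 2×1.5×1.386 = 7.999 m.
Hydraulic radius R = A/P = 7.92/7.999 = 0.9902 m.
Rearranging Manning's equation: n = (1/Q) A R^(2/3) S^(1/2) = (1/7.67) × 7.92 × 0.9902^(2/3) × √0.0013 = 0.037.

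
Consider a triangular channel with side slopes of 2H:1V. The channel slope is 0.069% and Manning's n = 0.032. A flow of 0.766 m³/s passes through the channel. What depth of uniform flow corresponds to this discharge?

y_n = 0.919 m

Manning's equation rearranged: A R^(2/3) = nQ / (1·√S) = 0.032 × 0.766 / (√0.00069) = 0.9332.
Trying y = 1.04 m: A R^(2/3) = 1.299 — over.
Trying y = 0.64 m: A R^(2/3) = 0.3558 — short.
Trying y = 0.919 m: A R^(2/3) = 0.9337 — close enough.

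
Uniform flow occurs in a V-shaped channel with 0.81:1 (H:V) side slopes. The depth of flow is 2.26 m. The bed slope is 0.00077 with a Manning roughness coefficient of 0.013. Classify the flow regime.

For a triangular section with side slope z = 0.81: A = zy² = 0.81×2.26² = 4.137 m²; P = 2y√(1+z²) = 2×2.26×1.287 = 5.817 m.
Hydraulic radius R = A/P = 4.137/5.817 = 0.7112 m.
V = (1/n) R^(2/3) √S = (1/0.013) × 0.7112^(2/3) × √0.00077 = 1.701 m/s. Hydraulic depth D_h = A/T = 4.137/3.661 = 1.13 m.
Froude number Fr = V/√(g·D_h) = 1.701/√(9.81×1.13) = 0.511, which is less than 1, so the flow is subcritical.

subcritical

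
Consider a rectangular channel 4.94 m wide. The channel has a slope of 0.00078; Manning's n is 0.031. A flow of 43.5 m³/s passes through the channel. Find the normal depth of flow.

Manning's equation rearranged: A R^(2/3) = nQ / (1·√S) = 0.031 × 43.5 / (√0.00078) = 48.28.
Trying y = 8.29 m: A R^(2/3) = 62.89 — too large.
Trying y = 6.61 m: A R^(2/3) = 48.28 — close enough.

y_n = 6.61 m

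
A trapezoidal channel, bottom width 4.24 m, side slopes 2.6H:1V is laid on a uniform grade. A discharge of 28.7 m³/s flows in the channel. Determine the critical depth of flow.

y_c = 1.28 m

At critical depth, Q² T / (g A³) = 1, i.e. A³/T = Q²/g = 28.7²/9.81 = 83.96.
At y = 1.55 m: A³/T = 171.2 — high.
At y = 1.28 m: A³/T = 83.43 — ≈ 83.96.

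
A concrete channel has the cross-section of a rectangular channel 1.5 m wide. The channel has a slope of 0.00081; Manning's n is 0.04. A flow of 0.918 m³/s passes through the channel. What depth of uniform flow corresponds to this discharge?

y_n = 1.39 m

Manning's equation rearranged: A R^(2/3) = nQ / (1·√S) = 0.04 × 0.918 / (√0.00081) = 1.29.
At y = 1.56 m: A R^(2/3) = 1.487 — too large.
At y = 1.39 m: A R^(2/3) = 1.291 — ≈ 1.29.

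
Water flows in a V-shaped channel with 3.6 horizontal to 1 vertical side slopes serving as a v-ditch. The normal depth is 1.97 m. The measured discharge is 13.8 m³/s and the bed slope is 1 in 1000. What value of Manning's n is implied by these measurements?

n = 0.0309

For a triangular section with side slope z = 3.6: A = zy² = 3.6×1.97² = 13.97 m²; P = 2y√(1+z²) = 2×1.97×3.736 = 14.72 m.
Hydraulic radius R = A/P = 13.97/14.72 = 0.9491 m.
Rearranging Manning's equation: n = (1/Q) A R^(2/3) S^(1/2) = (1/13.8) × 13.97 × 0.9491^(2/3) × √0.001 = 0.0309.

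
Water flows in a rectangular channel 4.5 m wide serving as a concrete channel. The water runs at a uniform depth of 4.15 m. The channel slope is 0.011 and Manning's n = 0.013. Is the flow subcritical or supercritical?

supercritical

Flow area A = b·y = 4.5 × 4.15 = 18.68 m². Wetted perimeter P = b + 2y = 4.5 + 2×4.15 = 12.8 m.
Hydraulic radius R = A/P = 18.68/12.8 = 1.459 m.
V = (1/n) R^(2/3) √S = (1/0.013) × 1.459^(2/3) × √0.011 = 10.38 m/s. Hydraulic depth D_h = A/T = 18.68/4.5 = 4.15 m.
Froude number Fr = V/√(g·D_h) = 10.38/√(9.81×4.15) = 1.63, which is greater than 1, so the flow is supercritical.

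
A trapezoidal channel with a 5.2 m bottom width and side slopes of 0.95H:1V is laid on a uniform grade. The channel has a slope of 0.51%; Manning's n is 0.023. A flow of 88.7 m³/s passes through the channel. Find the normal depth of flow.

Manning's equation rearranged: A R^(2/3) = nQ / (1·√S) = 0.023 × 88.7 / (√0.0051) = 28.57.
At y = 2.99 m: A R^(2/3) = 35.41 — high.
At y = 1.83 m: A R^(2/3) = 14.65 — low.
At y = 2.66 m: A R^(2/3) = 28.58 — ≈ 28.57.

y_n = 2.66 m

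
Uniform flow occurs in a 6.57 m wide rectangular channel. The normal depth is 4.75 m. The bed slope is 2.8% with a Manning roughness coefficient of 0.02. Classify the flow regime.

Flow area A = b·y = 6.57 × 4.75 = 31.21 m². Wetted perimeter P = b + 2y = 6.57 + 2×4.75 = 16.07 m.
Hydraulic radius R = A/P = 31.21/16.07 = 1.942 m.
V = (1/n) R^(2/3) √S = (1/0.02) × 1.942^(2/3) × √0.028 = 13.02 m/s. Hydraulic depth D_h = A/T = 31.21/6.57 = 4.75 m.
Froude number Fr = V/√(g·D_h) = 13.02/√(9.81×4.75) = 1.91, which is greater than 1, so the flow is supercritical.

supercritical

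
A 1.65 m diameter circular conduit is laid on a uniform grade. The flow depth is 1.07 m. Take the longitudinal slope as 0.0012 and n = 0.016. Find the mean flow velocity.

V = 1.32 m/s

For a circular section of diameter D = 1.65 m at depth y = 1.07 m, the central angle is θ = 2 arccos(1 − 2y/D) = 3.745 rad. Then A = (D²/8)(θ − sin θ) = 1.467 m² and P = Dθ/2 = 3.089 m.
Hydraulic radius R = A/P = 1.467/3.089 = 0.475 m.
From Manning's equation, V = (1/n) R^(2/3) S^(1/2) = (1/0.016) × 0.475^(2/3) × 0.0012^(1/2) = 1.32 m/s.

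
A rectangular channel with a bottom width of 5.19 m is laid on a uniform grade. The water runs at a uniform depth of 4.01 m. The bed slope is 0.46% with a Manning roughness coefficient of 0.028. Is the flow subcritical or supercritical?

Flow area A = b·y = 5.19 × 4.01 = 20.81 m². Wetted perimeter P = b + 2y = 5.19 + 2×4.01 = 13.21 m.
Hydraulic radius R = A/P = 20.81/13.21 = 1.575 m.
V = (1/n) R^(2/3) √S = (1/0.028) × 1.575^(2/3) × √0.0046 = 3.28 m/s. Hydraulic depth D_h = A/T = 20.81/5.19 = 4.01 m.
Froude number Fr = V/√(g·D_h) = 3.28/√(9.81×4.01) = 0.523, which is less than 1, so the flow is subcritical.

subcritical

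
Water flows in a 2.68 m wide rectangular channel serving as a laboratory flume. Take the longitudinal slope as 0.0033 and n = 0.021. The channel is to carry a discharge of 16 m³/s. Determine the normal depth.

y_n = 2.41 m

Manning's equation rearranged: A R^(2/3) = nQ / (1·√S) = 0.021 × 16 / (√0.0033) = 5.849.
Trying y = 1.83 m: A R^(2/3) = 4.133 — short.
Trying y = 2.41 m: A R^(2/3) = 5.846 — matches.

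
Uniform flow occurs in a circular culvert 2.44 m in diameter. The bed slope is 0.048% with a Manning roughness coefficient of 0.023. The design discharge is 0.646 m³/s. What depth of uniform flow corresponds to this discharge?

y_n = 0.743 m

Manning's equation rearranged: A R^(2/3) = nQ / (1·√S) = 0.023 × 0.646 / (√0.00048) = 0.6782.
Trying y = 0.55 m: A R^(2/3) = 0.3748 — low.
Trying y = 0.743 m: A R^(2/3) = 0.6779 — ≈ 0.6782.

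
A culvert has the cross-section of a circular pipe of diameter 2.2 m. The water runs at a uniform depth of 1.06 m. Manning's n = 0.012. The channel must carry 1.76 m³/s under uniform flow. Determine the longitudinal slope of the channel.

For a circular section of diameter D = 2.2 m at depth y = 1.06 m, the central angle is θ = 2 arccos(1 − 2y/D) = 3.069 rad. Then A = (D²/8)(θ − sin θ) = 1.813 m² and P = Dθ/2 = 3.376 m.
Hydraulic radius R = A/P = 1.813/3.376 = 0.537 m.
From Manning's equation, S = [nQ / (1 A R^(2/3))]² = [0.012 × 1.76 / (1 × 1.813 × 0.537^(2/3))]² = 0.000311.

S = 0.000311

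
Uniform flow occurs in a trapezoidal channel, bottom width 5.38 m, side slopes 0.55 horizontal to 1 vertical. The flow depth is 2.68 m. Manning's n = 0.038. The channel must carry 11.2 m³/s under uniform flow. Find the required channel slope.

S = 0.000287

With bottom width b = 5.38 m and side slope z = 0.55: A = (b + zy)y = (5.38 + 0.55×2.68)×2.68 = 18.37 m²; P = b + 2y√(1+z²) = 5.38 + 2×2.68×1.141 = 11.5 m.
Hydraulic radius R = A/P = 18.37/11.5 = 1.598 m.
From Manning's equation, S = [nQ / (1 A R^(2/3))]² = [0.038 × 11.2 / (1 × 18.37 × 1.598^(2/3))]² = 0.000287.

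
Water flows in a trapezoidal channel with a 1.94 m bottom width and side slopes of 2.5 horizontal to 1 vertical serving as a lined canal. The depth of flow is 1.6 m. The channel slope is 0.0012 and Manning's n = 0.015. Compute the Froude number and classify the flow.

With bottom width b = 1.94 m and side slope z = 2.5: A = (b + zy)y = (1.94 + 2.5×1.6)×1.6 = 9.504 m²; P = b + 2y√(1+z²) = 1.94 + 2×1.6×2.693 = 10.56 m.
Hydraulic radius R = A/P = 9.504/10.56 = 0.9003 m.
V = (1/n) R^(2/3) √S = (1/0.015) × 0.9003^(2/3) × √0.0012 = 2.153 m/s. Hydraulic depth D_h = A/T = 9.504/9.94 = 0.9561 m.
Froude number Fr = V/√(g·D_h) = 2.153/√(9.81×0.9561) = 0.703, which is less than 1, so the flow is subcritical.

subcritical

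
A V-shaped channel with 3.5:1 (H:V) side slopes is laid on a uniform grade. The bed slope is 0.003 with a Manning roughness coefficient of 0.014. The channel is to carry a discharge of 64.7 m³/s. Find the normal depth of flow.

y_n = 2.15 m

Manning's equation rearranged: A R^(2/3) = nQ / (1·√S) = 0.014 × 64.7 / (√0.003) = 16.54.
Trying y = 2.66 m: A R^(2/3) = 29.18 — too large.
Trying y = 1.79 m: A R^(2/3) = 10.15 — too small.
Trying y = 2.15 m: A R^(2/3) = 16.54 — close enough.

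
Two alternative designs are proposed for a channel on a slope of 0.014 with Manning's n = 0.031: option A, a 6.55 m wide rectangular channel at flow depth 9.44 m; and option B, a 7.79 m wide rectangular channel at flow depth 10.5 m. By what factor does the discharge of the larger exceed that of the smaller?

1.47

Channel A: Flow area A = b·y = 6.55 × 9.44 = 61.83 m². Wetted perimeter P = b + 2y = 6.55 + 2×9.44 = 25.43 m. Hydraulic radius R = A/P = 61.83/25.43 = 2.431 m. Q_A = (1/0.031)·61.83·2.431^(2/3)·√0.014 = 426.7 m³/s.
Channel B: Flow area A = b·y = 7.79 × 10.5 = 81.8 m². Wetted perimeter P = b + 2y = 7.79 + 2×10.5 = 28.79 m. Hydraulic radius R = A/P = 81.8/28.79 = 2.841 m. Q_B = (1/0.031)·81.8·2.841^(2/3)·√0.014 = 626.3 m³/s.
The larger discharge is 626.3 m³/s and the smaller is 426.7 m³/s; the ratio is 1.47.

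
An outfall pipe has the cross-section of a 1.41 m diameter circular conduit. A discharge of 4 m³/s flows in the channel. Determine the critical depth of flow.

y_c = 1.06 m

At critical depth, Q² T / (g A³) = 1, i.e. A³/T = Q²/g = 4²/9.81 = 1.631.
Trying y = 0.931 m: A³/T = 0.9799 — low.
Trying y = 1.31 m: A³/T = 4.78 — high.
Trying y = 1.06 m: A³/T = 1.639 — ≈ 1.631.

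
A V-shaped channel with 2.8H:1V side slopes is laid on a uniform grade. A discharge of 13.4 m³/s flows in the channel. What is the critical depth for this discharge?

y_c = 1.36 m

At critical depth, Q² T / (g A³) = 1, i.e. A³/T = Q²/g = 13.4²/9.81 = 18.3.
At y = 1.2 m: A³/T = 9.754 — low.
At y = 1.62 m: A³/T = 43.74 — high.
At y = 1.36 m: A³/T = 18.24 — close enough.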